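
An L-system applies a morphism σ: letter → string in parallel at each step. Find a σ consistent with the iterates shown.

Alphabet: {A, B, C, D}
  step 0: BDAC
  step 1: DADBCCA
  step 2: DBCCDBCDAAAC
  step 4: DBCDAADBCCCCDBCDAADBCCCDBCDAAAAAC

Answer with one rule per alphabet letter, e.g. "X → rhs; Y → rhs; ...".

  step 1 ⇒ step 2: DADBCCA ⇒ DBC·C·DBC·DA·A·A·C
    A ↦ C
    B ↦ DA
    C ↦ A
    D ↦ DBC

A->C, B->DA, C->A, D->DBC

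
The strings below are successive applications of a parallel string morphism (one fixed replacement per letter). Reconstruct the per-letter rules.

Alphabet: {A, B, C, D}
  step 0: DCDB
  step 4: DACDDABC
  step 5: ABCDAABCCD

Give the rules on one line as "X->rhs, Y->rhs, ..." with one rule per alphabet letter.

A->BC, B->C, C->D, D->A

  step 4 ⇒ step 5: DACDDABC ⇒ A·BC·D·A·A·BC·C·D
    A ↦ BC
    B ↦ C
    C ↦ D
    D ↦ A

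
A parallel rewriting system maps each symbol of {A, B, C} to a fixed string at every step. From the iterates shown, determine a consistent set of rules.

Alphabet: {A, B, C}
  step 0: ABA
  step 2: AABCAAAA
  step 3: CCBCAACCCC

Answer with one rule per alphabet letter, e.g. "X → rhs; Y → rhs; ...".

  step 2 ⇒ step 3: AABCAAAA ⇒ C·C·BC·AA·C·C·C·C
    A ↦ C
    B ↦ BC
    C ↦ AA

A->C, B->BC, C->AA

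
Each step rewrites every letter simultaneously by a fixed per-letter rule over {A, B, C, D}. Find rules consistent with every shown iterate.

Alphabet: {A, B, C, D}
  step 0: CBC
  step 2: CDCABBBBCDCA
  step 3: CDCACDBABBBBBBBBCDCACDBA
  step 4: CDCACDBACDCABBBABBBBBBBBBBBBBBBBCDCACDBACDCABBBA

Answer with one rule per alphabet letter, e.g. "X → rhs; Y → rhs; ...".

  step 3 ⇒ step 4: CDCACDBABBBBBBBBCDCACDBA ⇒ CD·CA·CD·BA·CD·CA·BB·BA·BB·BB·BB·BB·BB·BB·BB·BB·CD·CA·CD·BA·CD·CA·BB·BA
    A ↦ BA
    B ↦ BB
    C ↦ CD
    D ↦ CA

A->BA, B->BB, C->CD, D->CA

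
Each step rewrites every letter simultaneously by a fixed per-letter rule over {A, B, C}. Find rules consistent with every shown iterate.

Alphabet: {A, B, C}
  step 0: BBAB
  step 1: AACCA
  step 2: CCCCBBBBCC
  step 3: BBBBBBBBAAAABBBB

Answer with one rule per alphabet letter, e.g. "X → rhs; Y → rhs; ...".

  step 2 ⇒ step 3: CCCCBBBBCC ⇒ BB·BB·BB·BB·A·A·A·A·BB·BB
    B ↦ A
    C ↦ BB
  step 0 ⇒ step 1: BBAB ⇒ A·A·CC·A
    A ↦ CC

A->CC, B->A, C->BB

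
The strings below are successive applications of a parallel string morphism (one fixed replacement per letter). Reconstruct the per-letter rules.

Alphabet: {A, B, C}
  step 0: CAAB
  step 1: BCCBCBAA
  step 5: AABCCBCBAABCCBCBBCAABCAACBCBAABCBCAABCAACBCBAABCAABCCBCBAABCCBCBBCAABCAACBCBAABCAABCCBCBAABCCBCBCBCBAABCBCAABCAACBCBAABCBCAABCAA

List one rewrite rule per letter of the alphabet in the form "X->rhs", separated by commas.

  step 0 ⇒ step 1: CAAB ⇒ BC·CB·CB·AA
    A ↦ CB
    B ↦ AA
    C ↦ BC

A->CB, B->AA, C->BC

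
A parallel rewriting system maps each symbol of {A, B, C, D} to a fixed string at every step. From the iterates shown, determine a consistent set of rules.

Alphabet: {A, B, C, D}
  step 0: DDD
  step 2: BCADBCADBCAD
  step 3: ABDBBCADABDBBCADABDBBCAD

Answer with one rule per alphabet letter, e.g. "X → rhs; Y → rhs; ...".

A->BC, B->AB, C->DB, D->AD

  step 2 ⇒ step 3: BCADBCADBCAD ⇒ AB·DB·BC·AD·AB·DB·BC·AD·AB·DB·BC·AD
    A ↦ BC
    B ↦ AB
    C ↦ DB
    D ↦ AD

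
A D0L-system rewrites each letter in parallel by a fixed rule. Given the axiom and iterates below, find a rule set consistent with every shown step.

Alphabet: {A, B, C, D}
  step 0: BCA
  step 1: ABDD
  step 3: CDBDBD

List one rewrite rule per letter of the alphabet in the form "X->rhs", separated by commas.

A->D, B->A, C->BD, D->C

  step 0 ⇒ step 1: BCA ⇒ A·BD·D
    A ↦ D
    B ↦ A
    C ↦ BD
    D ↦ C  (constrained at step 1)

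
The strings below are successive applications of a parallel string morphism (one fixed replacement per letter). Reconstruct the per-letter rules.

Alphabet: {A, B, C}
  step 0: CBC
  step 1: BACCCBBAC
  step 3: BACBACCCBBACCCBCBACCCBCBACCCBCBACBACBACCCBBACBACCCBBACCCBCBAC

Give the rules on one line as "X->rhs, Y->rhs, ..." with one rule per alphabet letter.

  step 0 ⇒ step 1: CBC ⇒ BAC·CCB·BAC
    B ↦ CCB
    C ↦ BAC
    A ↦ C  (constrained at step 1)

A->C, B->CCB, C->BAC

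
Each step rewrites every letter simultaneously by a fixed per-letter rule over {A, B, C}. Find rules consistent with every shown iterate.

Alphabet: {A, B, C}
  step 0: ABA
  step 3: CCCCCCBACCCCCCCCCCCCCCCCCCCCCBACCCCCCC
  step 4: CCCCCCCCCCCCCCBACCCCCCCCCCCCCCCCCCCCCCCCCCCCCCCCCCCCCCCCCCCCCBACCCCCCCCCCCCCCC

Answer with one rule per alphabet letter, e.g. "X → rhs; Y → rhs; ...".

  step 3 ⇒ step 4: CCCCCCBACCCCCCCCCCCCCCCCCCCCCBACCCCCCC ⇒ CC·CC·CC·CC·CC·CC·CC·BAC·CC·CC·CC·CC·CC·CC·CC·CC·CC·CC·CC·CC·CC·CC·CC·CC·CC·CC·CC·CC·CC·CC·BAC·CC·CC·CC·CC·CC·CC·CC
    A ↦ BAC
    B ↦ CC
    C ↦ CC

A->BAC, B->CC, C->CC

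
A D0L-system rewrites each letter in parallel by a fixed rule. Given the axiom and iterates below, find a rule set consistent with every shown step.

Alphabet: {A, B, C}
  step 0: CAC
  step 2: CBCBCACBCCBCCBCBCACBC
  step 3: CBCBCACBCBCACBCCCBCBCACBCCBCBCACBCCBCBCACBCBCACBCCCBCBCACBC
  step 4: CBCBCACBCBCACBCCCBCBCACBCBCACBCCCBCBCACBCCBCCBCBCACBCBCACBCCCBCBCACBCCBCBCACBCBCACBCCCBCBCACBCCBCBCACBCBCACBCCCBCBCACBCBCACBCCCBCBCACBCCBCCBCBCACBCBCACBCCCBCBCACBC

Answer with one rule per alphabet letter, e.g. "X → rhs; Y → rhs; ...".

  step 3 ⇒ step 4: CBCBCACBCBCACBCCCBCBCACBCCBCBCACBCCBCBCACBCBCACBCCCBCBCACBC ⇒ CBC·BCA·CBC·BCA·CBC·C·CBC·BCA·CBC·BCA·CBC·C·CBC·BCA·CBC·CBC·CBC·BCA·CBC·BCA·CBC·C·CBC·BCA·CBC·CBC·BCA·CBC·BCA·CBC·C·CBC·BCA·CBC·CBC·BCA·CBC·BCA·CBC·C·CBC·BCA·CBC·BCA·CBC·C·CBC·BCA·CBC·CBC·CBC·BCA·CBC·BCA·CBC·C·CBC·BCA·CBC
    A ↦ C
    B ↦ BCA
    C ↦ CBC

A->C, B->BCA, C->CBC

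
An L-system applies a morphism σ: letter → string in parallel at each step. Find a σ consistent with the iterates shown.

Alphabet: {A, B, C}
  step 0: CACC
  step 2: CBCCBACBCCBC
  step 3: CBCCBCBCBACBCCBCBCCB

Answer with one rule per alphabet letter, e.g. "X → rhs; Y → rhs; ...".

  step 2 ⇒ step 3: CBCCBACBCCBC ⇒ CB·C·CB·CB·C·BA·CB·C·CB·CB·C·CB
    A ↦ BA
    B ↦ C
    C ↦ CB

A->BA, B->C, C->CB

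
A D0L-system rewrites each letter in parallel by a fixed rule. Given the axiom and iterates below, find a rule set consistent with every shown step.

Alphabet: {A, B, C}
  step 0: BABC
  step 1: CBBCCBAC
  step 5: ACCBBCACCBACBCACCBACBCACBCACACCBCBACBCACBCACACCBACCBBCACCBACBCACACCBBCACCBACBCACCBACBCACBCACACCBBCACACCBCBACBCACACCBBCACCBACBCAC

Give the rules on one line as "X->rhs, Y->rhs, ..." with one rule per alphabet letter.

A->BC, B->CB, C->AC

  step 0 ⇒ step 1: BABC ⇒ CB·BC·CB·AC
    A ↦ BC
    B ↦ CB
    C ↦ AC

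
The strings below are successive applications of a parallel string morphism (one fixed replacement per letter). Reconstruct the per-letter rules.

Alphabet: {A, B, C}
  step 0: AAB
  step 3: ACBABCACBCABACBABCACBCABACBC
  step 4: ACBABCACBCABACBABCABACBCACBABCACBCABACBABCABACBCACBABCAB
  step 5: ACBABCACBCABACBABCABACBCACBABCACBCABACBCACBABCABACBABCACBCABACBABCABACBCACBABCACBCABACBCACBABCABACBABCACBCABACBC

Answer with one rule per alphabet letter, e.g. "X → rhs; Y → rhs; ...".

A->ACB, B->C, C->AB

  step 4 ⇒ step 5: ACBABCACBCABACBABCABACBCACBABCACBCABACBABCABACBCACBABCAB ⇒ ACB·AB·C·ACB·C·AB·ACB·AB·C·AB·ACB·C·ACB·AB·C·ACB·C·AB·ACB·C·ACB·AB·C·AB·ACB·AB·C·ACB·C·AB·ACB·AB·C·AB·ACB·C·ACB·AB·C·ACB·C·AB·ACB·C·ACB·AB·C·AB·ACB·AB·C·ACB·C·AB·ACB·C
    A ↦ ACB
    B ↦ C
    C ↦ AB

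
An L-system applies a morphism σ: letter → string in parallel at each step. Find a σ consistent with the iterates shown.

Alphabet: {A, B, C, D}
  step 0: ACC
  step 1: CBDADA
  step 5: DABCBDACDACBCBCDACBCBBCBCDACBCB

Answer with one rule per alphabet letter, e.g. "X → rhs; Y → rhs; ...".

A->CB, B->C, C->DA, D->B

  step 0 ⇒ step 1: ACC ⇒ CB·DA·DA
    A ↦ CB
    C ↦ DA
    B ↦ C  (constrained at step 1)
    D ↦ B  (constrained at step 1)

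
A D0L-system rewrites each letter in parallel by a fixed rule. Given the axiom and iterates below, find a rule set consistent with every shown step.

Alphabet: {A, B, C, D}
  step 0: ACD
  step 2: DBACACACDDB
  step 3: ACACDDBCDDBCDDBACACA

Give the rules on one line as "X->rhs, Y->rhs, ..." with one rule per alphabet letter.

  step 2 ⇒ step 3: DBACACACDDB ⇒ AC·A·CD·DB·CD·DB·CD·DB·AC·AC·A
    A ↦ CD
    B ↦ A
    C ↦ DB
    D ↦ AC

A->CD, B->A, C->DB, D->AC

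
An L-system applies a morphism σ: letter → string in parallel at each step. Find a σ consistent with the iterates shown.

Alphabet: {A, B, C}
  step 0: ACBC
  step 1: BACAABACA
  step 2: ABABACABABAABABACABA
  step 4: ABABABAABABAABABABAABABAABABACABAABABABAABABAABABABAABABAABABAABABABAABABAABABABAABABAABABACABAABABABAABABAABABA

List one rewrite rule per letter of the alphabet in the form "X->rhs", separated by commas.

  step 1 ⇒ step 2: BACAABACA ⇒ ABA·BA·CA·BA·BA·ABA·BA·CA·BA
    A ↦ BA
    B ↦ ABA
    C ↦ CA

A->BA, B->ABA, C->CA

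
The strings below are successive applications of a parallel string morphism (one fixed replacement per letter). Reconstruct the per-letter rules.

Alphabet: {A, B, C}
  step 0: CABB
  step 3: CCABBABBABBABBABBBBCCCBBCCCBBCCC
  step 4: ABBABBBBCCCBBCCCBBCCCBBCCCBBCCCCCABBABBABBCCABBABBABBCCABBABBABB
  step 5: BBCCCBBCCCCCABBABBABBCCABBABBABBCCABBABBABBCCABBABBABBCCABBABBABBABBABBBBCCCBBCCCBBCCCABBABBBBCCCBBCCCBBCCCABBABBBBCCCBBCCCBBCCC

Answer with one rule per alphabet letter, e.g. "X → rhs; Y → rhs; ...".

  step 4 ⇒ step 5: ABBABBBBCCCBBCCCBBCCCBBCCCBBCCCCCABBABBABBCCABBABBABBCCABBABBABB ⇒ BBC·C·C·BBC·C·C·C·C·ABB·ABB·ABB·C·C·ABB·ABB·ABB·C·C·ABB·ABB·ABB·C·C·ABB·ABB·ABB·C·C·ABB·ABB·ABB·ABB·ABB·BBC·C·C·BBC·C·C·BBC·C·C·ABB·ABB·BBC·C·C·BBC·C·C·BBC·C·C·ABB·ABB·BBC·C·C·BBC·C·C·BBC·C·C
    A ↦ BBC
    B ↦ C
    C ↦ ABB

A->BBC, B->C, C->ABB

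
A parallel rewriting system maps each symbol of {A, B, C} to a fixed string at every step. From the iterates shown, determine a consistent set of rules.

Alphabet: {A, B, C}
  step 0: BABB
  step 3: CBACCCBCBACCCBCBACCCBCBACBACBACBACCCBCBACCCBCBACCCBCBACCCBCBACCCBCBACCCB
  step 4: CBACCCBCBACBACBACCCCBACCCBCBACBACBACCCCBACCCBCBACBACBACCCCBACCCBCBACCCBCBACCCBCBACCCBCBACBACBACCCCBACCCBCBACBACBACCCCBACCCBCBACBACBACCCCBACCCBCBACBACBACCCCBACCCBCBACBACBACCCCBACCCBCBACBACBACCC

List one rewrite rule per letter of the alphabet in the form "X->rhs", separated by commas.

A->B, B->CCC, C->CBA

  step 3 ⇒ step 4: CBACCCBCBACCCBCBACCCBCBACBACBACBACCCBCBACCCBCBACCCBCBACCCBCBACCCBCBACCCB ⇒ CBA·CCC·B·CBA·CBA·CBA·CCC·CBA·CCC·B·CBA·CBA·CBA·CCC·CBA·CCC·B·CBA·CBA·CBA·CCC·CBA·CCC·B·CBA·CCC·B·CBA·CCC·B·CBA·CCC·B·CBA·CBA·CBA·CCC·CBA·CCC·B·CBA·CBA·CBA·CCC·CBA·CCC·B·CBA·CBA·CBA·CCC·CBA·CCC·B·CBA·CBA·CBA·CCC·CBA·CCC·B·CBA·CBA·CBA·CCC·CBA·CCC·B·CBA·CBA·CBA·CCC
    A ↦ B
    B ↦ CCC
    C ↦ CBA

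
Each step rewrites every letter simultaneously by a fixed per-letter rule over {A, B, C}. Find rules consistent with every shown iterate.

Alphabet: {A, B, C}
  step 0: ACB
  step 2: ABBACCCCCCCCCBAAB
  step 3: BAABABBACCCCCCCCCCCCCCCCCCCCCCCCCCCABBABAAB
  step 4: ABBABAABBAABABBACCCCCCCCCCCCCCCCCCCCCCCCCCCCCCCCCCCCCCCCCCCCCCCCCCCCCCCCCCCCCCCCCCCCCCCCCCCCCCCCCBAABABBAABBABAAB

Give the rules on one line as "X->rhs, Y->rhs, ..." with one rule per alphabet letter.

  step 3 ⇒ step 4: BAABABBACCCCCCCCCCCCCCCCCCCCCCCCCCCABBABAAB ⇒ AB·BA·BA·AB·BA·AB·AB·BA·CCC·CCC·CCC·CCC·CCC·CCC·CCC·CCC·CCC·CCC·CCC·CCC·CCC·CCC·CCC·CCC·CCC·CCC·CCC·CCC·CCC·CCC·CCC·CCC·CCC·CCC·CCC·BA·AB·AB·BA·AB·BA·BA·AB
    A ↦ BA
    B ↦ AB
    C ↦ CCC

A->BA, B->AB, C->CCC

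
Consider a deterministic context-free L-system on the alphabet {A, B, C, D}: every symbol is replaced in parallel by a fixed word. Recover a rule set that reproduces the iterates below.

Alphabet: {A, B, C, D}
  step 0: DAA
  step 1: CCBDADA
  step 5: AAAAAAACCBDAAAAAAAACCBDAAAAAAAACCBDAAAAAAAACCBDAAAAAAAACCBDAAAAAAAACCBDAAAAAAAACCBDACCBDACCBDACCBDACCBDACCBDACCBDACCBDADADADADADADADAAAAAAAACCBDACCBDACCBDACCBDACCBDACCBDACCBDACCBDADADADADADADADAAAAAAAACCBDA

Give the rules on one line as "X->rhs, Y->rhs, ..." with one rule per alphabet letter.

  step 0 ⇒ step 1: DAA ⇒ CCB·DA·DA
    A ↦ DA
    D ↦ CCB
    B ↦ A  (constrained at step 1)
    C ↦ AAA  (constrained at step 1)

A->DA, B->A, C->AAA, D->CCB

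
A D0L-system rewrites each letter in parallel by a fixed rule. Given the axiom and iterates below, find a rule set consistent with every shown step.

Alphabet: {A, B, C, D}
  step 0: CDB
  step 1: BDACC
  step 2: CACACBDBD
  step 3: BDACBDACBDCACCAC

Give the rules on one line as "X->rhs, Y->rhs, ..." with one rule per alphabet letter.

A->AC, B->C, C->BD, D->AC

  step 2 ⇒ step 3: CACACBDBD ⇒ BD·AC·BD·AC·BD·C·AC·C·AC
    A ↦ AC
    B ↦ C
    C ↦ BD
    D ↦ AC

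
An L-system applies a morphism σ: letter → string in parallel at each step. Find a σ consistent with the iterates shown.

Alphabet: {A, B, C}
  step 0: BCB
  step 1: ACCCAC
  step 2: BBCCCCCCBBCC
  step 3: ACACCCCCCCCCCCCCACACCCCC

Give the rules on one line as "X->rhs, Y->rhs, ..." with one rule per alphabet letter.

A->BB, B->AC, C->CC

  step 2 ⇒ step 3: BBCCCCCCBBCC ⇒ AC·AC·CC·CC·CC·CC·CC·CC·AC·AC·CC·CC
    B ↦ AC
    C ↦ CC
  step 1 ⇒ step 2: ACCCAC ⇒ BB·CC·CC·CC·BB·CC
    A ↦ BB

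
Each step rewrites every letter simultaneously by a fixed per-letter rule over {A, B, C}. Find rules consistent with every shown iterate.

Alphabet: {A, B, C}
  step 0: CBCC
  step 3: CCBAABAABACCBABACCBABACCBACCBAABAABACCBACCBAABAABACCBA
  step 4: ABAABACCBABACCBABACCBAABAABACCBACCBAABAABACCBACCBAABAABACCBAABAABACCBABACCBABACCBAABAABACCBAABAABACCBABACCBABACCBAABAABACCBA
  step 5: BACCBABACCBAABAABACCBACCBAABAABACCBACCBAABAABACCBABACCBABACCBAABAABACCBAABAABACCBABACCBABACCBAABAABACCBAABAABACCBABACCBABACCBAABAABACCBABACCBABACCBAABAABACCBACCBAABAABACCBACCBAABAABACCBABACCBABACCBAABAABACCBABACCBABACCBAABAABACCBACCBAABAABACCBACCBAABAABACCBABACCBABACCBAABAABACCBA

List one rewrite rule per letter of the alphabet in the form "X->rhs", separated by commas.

A->BA, B->CC, C->ABA

  step 4 ⇒ step 5: ABAABACCBABACCBABACCBAABAABACCBACCBAABAABACCBACCBAABAABACCBAABAABACCBABACCBABACCBAABAABACCBAABAABACCBABACCBABACCBAABAABACCBA ⇒ BA·CC·BA·BA·CC·BA·ABA·ABA·CC·BA·CC·BA·ABA·ABA·CC·BA·CC·BA·ABA·ABA·CC·BA·BA·CC·BA·BA·CC·BA·ABA·ABA·CC·BA·ABA·ABA·CC·BA·BA·CC·BA·BA·CC·BA·ABA·ABA·CC·BA·ABA·ABA·CC·BA·BA·CC·BA·BA·CC·BA·ABA·ABA·CC·BA·BA·CC·BA·BA·CC·BA·ABA·ABA·CC·BA·CC·BA·ABA·ABA·CC·BA·CC·BA·ABA·ABA·CC·BA·BA·CC·BA·BA·CC·BA·ABA·ABA·CC·BA·BA·CC·BA·BA·CC·BA·ABA·ABA·CC·BA·CC·BA·ABA·ABA·CC·BA·CC·BA·ABA·ABA·CC·BA·BA·CC·BA·BA·CC·BA·ABA·ABA·CC·BA
    A ↦ BA
    B ↦ CC
    C ↦ ABA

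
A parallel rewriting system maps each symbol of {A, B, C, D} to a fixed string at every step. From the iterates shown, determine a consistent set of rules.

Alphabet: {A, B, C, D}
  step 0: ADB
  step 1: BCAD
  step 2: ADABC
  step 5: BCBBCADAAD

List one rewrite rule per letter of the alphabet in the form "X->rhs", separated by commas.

A->B, B->AD, C->A, D->C

  step 1 ⇒ step 2: BCAD ⇒ AD·A·B·C
    A ↦ B
    B ↦ AD
    C ↦ A
    D ↦ C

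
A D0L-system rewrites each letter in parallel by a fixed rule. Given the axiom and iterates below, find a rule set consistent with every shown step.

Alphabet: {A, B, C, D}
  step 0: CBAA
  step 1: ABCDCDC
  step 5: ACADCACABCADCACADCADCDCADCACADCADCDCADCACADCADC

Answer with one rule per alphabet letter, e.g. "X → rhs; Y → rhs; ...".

A->DC, B->BC, C->A, D->AC

  step 0 ⇒ step 1: CBAA ⇒ A·BC·DC·DC
    A ↦ DC
    B ↦ BC
    C ↦ A
    D ↦ AC  (constrained at step 1)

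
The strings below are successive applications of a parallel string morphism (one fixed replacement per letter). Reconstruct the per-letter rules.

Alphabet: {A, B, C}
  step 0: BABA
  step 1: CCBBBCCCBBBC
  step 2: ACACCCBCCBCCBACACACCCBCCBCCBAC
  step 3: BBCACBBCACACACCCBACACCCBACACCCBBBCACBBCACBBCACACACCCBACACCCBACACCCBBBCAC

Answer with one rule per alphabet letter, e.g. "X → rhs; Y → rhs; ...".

  step 2 ⇒ step 3: ACACCCBCCBCCBACACACCCBCCBCCBAC ⇒ BBC·AC·BBC·AC·AC·AC·CCB·AC·AC·CCB·AC·AC·CCB·BBC·AC·BBC·AC·BBC·AC·AC·AC·CCB·AC·AC·CCB·AC·AC·CCB·BBC·AC
    A ↦ BBC
    B ↦ CCB
    C ↦ AC

A->BBC, B->CCB, C->AC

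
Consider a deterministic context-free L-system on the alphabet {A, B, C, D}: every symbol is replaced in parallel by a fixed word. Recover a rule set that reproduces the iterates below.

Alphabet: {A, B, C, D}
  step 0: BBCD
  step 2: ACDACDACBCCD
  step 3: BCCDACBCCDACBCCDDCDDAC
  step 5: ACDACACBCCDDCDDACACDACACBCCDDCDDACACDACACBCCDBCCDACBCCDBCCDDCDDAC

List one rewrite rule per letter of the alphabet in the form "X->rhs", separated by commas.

A->BCC, B->DC, C->D, D->AC

  step 2 ⇒ step 3: ACDACDACBCCD ⇒ BCC·D·AC·BCC·D·AC·BCC·D·DC·D·D·AC
    A ↦ BCC
    B ↦ DC
    C ↦ D
    D ↦ AC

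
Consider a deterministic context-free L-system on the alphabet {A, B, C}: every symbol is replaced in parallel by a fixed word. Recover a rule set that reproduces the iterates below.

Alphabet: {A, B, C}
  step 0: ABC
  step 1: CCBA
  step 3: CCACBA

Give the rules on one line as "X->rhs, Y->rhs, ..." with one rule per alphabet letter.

A->C, B->CB, C->A

  step 0 ⇒ step 1: ABC ⇒ C·CB·A
    A ↦ C
    B ↦ CB
    C ↦ A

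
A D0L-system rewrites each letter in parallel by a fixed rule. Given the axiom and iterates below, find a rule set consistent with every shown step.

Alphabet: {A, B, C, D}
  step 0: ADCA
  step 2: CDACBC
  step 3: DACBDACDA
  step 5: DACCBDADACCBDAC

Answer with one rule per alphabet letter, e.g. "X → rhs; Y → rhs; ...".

  step 2 ⇒ step 3: CDACBC ⇒ DA·C·B·DA·C·DA
    A ↦ B
    B ↦ C
    C ↦ DA
    D ↦ C

A->B, B->C, C->DA, D->C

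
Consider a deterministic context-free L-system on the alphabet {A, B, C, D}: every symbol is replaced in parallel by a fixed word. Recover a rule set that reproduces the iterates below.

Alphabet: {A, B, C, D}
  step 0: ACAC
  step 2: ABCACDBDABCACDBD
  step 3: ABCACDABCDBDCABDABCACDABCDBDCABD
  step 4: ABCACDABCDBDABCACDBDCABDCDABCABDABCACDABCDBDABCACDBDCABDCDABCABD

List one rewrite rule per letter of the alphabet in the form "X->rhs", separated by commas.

A->AB, B->CA, C->CD, D->BD

  step 3 ⇒ step 4: ABCACDABCDBDCABDABCACDABCDBDCABD ⇒ AB·CA·CD·AB·CD·BD·AB·CA·CD·BD·CA·BD·CD·AB·CA·BD·AB·CA·CD·AB·CD·BD·AB·CA·CD·BD·CA·BD·CD·AB·CA·BD
    A ↦ AB
    B ↦ CA
    C ↦ CD
    D ↦ BD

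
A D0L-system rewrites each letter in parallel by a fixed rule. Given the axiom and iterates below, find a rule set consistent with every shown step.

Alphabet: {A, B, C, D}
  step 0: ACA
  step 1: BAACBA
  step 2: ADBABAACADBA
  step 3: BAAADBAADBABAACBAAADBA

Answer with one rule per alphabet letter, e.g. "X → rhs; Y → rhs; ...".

  step 2 ⇒ step 3: ADBABAACADBA ⇒ BA·A·AD·BA·AD·BA·BA·AC·BA·A·AD·BA
    A ↦ BA
    B ↦ AD
    C ↦ AC
    D ↦ A

A->BA, B->AD, C->AC, D->A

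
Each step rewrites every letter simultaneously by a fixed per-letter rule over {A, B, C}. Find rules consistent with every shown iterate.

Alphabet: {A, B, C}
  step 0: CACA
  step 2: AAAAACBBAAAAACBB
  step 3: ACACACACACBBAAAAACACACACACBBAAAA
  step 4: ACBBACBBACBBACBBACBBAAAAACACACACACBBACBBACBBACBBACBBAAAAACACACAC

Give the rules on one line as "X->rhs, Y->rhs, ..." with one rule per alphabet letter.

A->AC, B->AA, C->BB

  step 3 ⇒ step 4: ACACACACACBBAAAAACACACACACBBAAAA ⇒ AC·BB·AC·BB·AC·BB·AC·BB·AC·BB·AA·AA·AC·AC·AC·AC·AC·BB·AC·BB·AC·BB·AC·BB·AC·BB·AA·AA·AC·AC·AC·AC
    A ↦ AC
    B ↦ AA
    C ↦ BB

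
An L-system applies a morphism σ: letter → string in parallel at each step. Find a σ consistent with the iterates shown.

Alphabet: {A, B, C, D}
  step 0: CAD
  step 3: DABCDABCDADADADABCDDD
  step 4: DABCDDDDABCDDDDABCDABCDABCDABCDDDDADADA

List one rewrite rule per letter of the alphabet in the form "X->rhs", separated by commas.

  step 3 ⇒ step 4: DABCDABCDADADADABCDDD ⇒ DA·BC·D·DD·DA·BC·D·DD·DA·BC·DA·BC·DA·BC·DA·BC·D·DD·DA·DA·DA
    A ↦ BC
    B ↦ D
    C ↦ DD
    D ↦ DA

A->BC, B->D, C->DD, D->DA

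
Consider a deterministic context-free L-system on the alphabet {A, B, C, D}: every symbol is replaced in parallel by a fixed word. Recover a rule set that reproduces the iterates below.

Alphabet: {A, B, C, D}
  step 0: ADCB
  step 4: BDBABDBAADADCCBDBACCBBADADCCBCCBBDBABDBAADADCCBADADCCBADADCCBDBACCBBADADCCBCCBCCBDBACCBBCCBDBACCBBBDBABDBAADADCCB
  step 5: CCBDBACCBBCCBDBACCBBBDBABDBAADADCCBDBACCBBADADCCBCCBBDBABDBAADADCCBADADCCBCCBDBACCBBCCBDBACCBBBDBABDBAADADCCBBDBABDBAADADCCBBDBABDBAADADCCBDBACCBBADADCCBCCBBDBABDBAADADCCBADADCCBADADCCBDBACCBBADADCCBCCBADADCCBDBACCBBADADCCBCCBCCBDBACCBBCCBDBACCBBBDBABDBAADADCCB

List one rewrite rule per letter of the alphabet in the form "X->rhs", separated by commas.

A->B, B->CCB, C->AD, D->DBA

  step 4 ⇒ step 5: BDBABDBAADADCCBDBACCBBADADCCBCCBBDBABDBAADADCCBADADCCBADADCCBDBACCBBADADCCBCCBCCBDBACCBBCCBDBACCBBBDBABDBAADADCCB ⇒ CCB·DBA·CCB·B·CCB·DBA·CCB·B·B·DBA·B·DBA·AD·AD·CCB·DBA·CCB·B·AD·AD·CCB·CCB·B·DBA·B·DBA·AD·AD·CCB·AD·AD·CCB·CCB·DBA·CCB·B·CCB·DBA·CCB·B·B·DBA·B·DBA·AD·AD·CCB·B·DBA·B·DBA·AD·AD·CCB·B·DBA·B·DBA·AD·AD·CCB·DBA·CCB·B·AD·AD·CCB·CCB·B·DBA·B·DBA·AD·AD·CCB·AD·AD·CCB·AD·AD·CCB·DBA·CCB·B·AD·AD·CCB·CCB·AD·AD·CCB·DBA·CCB·B·AD·AD·CCB·CCB·CCB·DBA·CCB·B·CCB·DBA·CCB·B·B·DBA·B·DBA·AD·AD·CCB
    A ↦ B
    B ↦ CCB
    C ↦ AD
    D ↦ DBA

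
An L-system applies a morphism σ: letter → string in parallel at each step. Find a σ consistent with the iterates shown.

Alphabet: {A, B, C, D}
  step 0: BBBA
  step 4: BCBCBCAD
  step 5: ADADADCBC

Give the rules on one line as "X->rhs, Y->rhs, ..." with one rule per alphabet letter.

A->C, B->A, C->D, D->BC

  step 4 ⇒ step 5: BCBCBCAD ⇒ A·D·A·D·A·D·C·BC
    A ↦ C
    B ↦ A
    C ↦ D
    D ↦ BC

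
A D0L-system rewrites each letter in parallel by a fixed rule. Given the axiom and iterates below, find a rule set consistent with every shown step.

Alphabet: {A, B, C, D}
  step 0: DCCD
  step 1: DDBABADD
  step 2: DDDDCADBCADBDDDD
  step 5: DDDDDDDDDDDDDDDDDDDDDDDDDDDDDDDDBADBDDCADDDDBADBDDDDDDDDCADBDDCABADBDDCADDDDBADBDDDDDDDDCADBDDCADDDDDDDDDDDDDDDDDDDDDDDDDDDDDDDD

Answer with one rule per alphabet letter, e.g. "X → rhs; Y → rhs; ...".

  step 1 ⇒ step 2: DDBABADD ⇒ DD·DD·CA·DB·CA·DB·DD·DD
    A ↦ DB
    B ↦ CA
    D ↦ DD
  step 0 ⇒ step 1: DCCD ⇒ DD·BA·BA·DD
    C ↦ BA

A->DB, B->CA, C->BA, D->DD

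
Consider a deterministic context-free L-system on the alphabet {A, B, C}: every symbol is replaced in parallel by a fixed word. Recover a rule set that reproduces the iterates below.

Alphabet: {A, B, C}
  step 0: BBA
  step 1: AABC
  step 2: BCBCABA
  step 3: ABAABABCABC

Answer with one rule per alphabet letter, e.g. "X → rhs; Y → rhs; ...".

A->BC, B->A, C->BA

  step 2 ⇒ step 3: BCBCABA ⇒ A·BA·A·BA·BC·A·BC
    A ↦ BC
    B ↦ A
    C ↦ BA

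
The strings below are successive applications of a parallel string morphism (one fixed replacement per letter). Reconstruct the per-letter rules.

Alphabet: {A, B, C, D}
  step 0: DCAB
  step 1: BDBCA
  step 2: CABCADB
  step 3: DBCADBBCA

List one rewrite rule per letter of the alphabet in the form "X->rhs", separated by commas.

A->B, B->CA, C->D, D->B

  step 2 ⇒ step 3: CABCADB ⇒ D·B·CA·D·B·B·CA
    A ↦ B
    B ↦ CA
    C ↦ D
    D ↦ B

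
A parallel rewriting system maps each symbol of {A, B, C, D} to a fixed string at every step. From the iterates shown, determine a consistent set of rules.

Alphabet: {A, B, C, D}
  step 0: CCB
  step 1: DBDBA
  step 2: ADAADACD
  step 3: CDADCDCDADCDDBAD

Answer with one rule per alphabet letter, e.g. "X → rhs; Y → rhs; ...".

  step 2 ⇒ step 3: ADAADACD ⇒ CD·AD·CD·CD·AD·CD·DB·AD
    A ↦ CD
    C ↦ DB
    D ↦ AD
  step 0 ⇒ step 1: CCB ⇒ DB·DB·A
    B ↦ A

A->CD, B->A, C->DB, D->AD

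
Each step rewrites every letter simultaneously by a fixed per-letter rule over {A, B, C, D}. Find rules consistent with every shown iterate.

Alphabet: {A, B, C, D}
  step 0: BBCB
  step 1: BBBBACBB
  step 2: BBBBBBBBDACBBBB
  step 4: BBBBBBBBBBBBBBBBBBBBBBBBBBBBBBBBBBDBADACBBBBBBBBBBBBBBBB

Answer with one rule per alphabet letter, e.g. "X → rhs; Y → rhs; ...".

A->D, B->BB, C->AC, D->BA

  step 1 ⇒ step 2: BBBBACBB ⇒ BB·BB·BB·BB·D·AC·BB·BB
    A ↦ D
    B ↦ BB
    C ↦ AC
    D ↦ BA  (constrained at step 2)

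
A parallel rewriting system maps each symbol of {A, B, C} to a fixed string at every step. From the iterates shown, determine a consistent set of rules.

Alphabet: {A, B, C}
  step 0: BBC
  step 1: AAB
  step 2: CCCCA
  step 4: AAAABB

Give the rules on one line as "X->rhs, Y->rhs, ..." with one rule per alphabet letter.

  step 1 ⇒ step 2: AAB ⇒ CC·CC·A
    A ↦ CC
    B ↦ A
  step 0 ⇒ step 1: BBC ⇒ A·A·B
    C ↦ B

A->CC, B->A, C->B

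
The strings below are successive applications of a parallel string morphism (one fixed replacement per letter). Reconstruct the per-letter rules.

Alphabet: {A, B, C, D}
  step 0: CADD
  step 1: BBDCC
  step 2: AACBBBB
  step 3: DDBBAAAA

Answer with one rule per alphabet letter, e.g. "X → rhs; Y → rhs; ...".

A->D, B->A, C->BB, D->C

  step 2 ⇒ step 3: AACBBBB ⇒ D·D·BB·A·A·A·A
    A ↦ D
    B ↦ A
    C ↦ BB
  step 0 ⇒ step 1: CADD ⇒ BB·D·C·C
    D ↦ C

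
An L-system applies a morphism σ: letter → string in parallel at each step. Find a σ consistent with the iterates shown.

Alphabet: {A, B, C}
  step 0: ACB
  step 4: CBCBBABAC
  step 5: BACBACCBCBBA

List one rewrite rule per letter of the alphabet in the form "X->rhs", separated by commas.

  step 4 ⇒ step 5: CBCBBABAC ⇒ BA·C·BA·C·C·B·C·B·BA
    A ↦ B
    B ↦ C
    C ↦ BA

A->B, B->C, C->BA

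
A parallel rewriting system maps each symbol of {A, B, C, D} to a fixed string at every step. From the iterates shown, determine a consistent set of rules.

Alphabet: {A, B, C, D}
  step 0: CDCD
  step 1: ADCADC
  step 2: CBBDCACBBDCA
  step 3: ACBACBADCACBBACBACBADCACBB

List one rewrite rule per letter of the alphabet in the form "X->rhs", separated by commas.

A->CBB, B->CBA, C->A, D->DC

  step 2 ⇒ step 3: CBBDCACBBDCA ⇒ A·CBA·CBA·DC·A·CBB·A·CBA·CBA·DC·A·CBB
    A ↦ CBB
    B ↦ CBA
    C ↦ A
    D ↦ DC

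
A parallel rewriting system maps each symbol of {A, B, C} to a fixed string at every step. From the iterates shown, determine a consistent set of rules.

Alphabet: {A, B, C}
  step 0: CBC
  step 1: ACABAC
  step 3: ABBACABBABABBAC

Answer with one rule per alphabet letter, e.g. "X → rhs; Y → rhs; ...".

A->B, B->AB, C->AC

  step 0 ⇒ step 1: CBC ⇒ AC·AB·AC
    B ↦ AB
    C ↦ AC
    A ↦ B  (constrained at step 1)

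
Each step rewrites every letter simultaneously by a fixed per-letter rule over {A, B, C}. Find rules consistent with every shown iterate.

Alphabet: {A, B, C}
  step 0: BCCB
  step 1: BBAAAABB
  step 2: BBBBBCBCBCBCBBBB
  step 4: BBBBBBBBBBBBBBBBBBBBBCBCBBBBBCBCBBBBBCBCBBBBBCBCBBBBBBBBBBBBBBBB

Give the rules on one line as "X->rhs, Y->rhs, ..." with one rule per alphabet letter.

  step 1 ⇒ step 2: BBAAAABB ⇒ BB·BB·BC·BC·BC·BC·BB·BB
    A ↦ BC
    B ↦ BB
  step 0 ⇒ step 1: BCCB ⇒ BB·AA·AA·BB
    C ↦ AA

A->BC, B->BB, C->AA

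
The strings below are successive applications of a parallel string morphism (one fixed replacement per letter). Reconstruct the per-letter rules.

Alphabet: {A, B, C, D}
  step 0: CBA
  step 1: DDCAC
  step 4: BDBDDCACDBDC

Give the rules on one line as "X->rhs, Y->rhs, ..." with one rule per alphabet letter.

A->AC, B->DC, C->D, D->B

  step 0 ⇒ step 1: CBA ⇒ D·DC·AC
    A ↦ AC
    B ↦ DC
    C ↦ D
    D ↦ B  (constrained at step 1)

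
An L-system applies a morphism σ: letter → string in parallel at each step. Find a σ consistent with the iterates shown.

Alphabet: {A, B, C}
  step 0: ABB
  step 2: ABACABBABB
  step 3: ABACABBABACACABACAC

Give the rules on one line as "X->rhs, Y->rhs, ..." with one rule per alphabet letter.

A->AB, B->AC, C->B

  step 2 ⇒ step 3: ABACABBABB ⇒ AB·AC·AB·B·AB·AC·AC·AB·AC·AC
    A ↦ AB
    B ↦ AC
    C ↦ B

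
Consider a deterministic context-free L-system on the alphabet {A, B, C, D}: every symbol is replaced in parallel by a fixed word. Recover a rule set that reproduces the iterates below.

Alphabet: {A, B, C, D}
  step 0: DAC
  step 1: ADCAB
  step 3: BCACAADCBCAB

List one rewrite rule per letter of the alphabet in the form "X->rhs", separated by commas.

  step 0 ⇒ step 1: DAC ⇒ AD·CA·B
    A ↦ CA
    C ↦ B
    D ↦ AD
    B ↦ C  (constrained at step 1)

A->CA, B->C, C->B, D->AD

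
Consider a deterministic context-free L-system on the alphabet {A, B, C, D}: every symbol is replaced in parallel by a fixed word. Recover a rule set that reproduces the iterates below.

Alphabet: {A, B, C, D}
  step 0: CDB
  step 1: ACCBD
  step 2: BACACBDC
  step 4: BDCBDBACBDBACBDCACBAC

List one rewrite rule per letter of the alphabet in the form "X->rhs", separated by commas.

  step 1 ⇒ step 2: ACCBD ⇒ B·AC·AC·BD·C
    A ↦ B
    B ↦ BD
    C ↦ AC
    D ↦ C

A->B, B->BD, C->AC, D->C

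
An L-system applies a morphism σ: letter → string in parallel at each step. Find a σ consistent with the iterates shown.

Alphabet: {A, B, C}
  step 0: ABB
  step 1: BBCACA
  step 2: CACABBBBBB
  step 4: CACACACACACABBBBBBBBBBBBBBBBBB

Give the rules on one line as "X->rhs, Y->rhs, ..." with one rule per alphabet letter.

A->BB, B->CA, C->B

  step 1 ⇒ step 2: BBCACA ⇒ CA·CA·B·BB·B·BB
    A ↦ BB
    B ↦ CA
    C ↦ B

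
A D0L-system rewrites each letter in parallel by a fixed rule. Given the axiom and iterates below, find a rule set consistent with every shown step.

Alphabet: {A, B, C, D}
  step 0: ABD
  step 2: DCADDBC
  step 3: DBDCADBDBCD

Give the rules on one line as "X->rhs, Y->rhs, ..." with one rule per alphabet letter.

A->CA, B->C, C->D, D->DB

  step 2 ⇒ step 3: DCADDBC ⇒ DB·D·CA·DB·DB·C·D
    A ↦ CA
    B ↦ C
    C ↦ D
    D ↦ DB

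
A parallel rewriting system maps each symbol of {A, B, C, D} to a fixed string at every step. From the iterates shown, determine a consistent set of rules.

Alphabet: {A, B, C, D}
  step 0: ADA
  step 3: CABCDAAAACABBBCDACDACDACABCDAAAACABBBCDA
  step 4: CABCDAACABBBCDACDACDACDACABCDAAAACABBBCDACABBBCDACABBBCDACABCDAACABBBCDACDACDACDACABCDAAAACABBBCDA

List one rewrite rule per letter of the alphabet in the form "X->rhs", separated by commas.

A->CDA, B->A, C->CAB, D->BB

  step 3 ⇒ step 4: CABCDAAAACABBBCDACDACDACABCDAAAACABBBCDA ⇒ CAB·CDA·A·CAB·BB·CDA·CDA·CDA·CDA·CAB·CDA·A·A·A·CAB·BB·CDA·CAB·BB·CDA·CAB·BB·CDA·CAB·CDA·A·CAB·BB·CDA·CDA·CDA·CDA·CAB·CDA·A·A·A·CAB·BB·CDA
    A ↦ CDA
    B ↦ A
    C ↦ CAB
    D ↦ BB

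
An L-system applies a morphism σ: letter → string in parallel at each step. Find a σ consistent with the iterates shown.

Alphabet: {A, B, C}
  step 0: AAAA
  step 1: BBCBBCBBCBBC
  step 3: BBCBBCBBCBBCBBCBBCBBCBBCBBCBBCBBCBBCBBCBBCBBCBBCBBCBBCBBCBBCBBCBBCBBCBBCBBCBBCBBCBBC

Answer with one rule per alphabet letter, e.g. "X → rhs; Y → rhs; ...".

A->BBC, B->AA, C->AAA

  step 0 ⇒ step 1: AAAA ⇒ BBC·BBC·BBC·BBC
    A ↦ BBC
    B ↦ AA  (constrained at step 1)
    C ↦ AAA  (constrained at step 1)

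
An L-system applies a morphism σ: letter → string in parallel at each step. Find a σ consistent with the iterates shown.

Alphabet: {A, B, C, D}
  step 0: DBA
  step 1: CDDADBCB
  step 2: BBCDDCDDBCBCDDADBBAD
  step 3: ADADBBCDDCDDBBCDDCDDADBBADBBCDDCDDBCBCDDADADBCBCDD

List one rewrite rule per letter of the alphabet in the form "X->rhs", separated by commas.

A->BCB, B->AD, C->BB, D->CDD

  step 2 ⇒ step 3: BBCDDCDDBCBCDDADBBAD ⇒ AD·AD·BB·CDD·CDD·BB·CDD·CDD·AD·BB·AD·BB·CDD·CDD·BCB·CDD·AD·AD·BCB·CDD
    A ↦ BCB
    B ↦ AD
    C ↦ BB
    D ↦ CDD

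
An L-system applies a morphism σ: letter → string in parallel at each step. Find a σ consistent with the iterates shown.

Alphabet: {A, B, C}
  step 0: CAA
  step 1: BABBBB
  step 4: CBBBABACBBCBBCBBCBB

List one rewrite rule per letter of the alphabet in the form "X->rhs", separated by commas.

A->BB, B->C, C->BA

  step 0 ⇒ step 1: CAA ⇒ BA·BB·BB
    A ↦ BB
    C ↦ BA
    B ↦ C  (constrained at step 1)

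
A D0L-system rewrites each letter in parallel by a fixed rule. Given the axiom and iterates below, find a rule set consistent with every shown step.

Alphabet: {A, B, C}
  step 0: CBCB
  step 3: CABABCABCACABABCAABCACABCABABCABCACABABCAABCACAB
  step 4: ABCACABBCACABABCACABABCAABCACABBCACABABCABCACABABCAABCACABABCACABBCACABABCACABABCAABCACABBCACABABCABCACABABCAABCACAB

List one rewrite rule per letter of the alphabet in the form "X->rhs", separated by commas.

  step 3 ⇒ step 4: CABABCABCACABABCAABCACABCABABCABCACABABCAABCACAB ⇒ A·BCA·CAB·BCA·CAB·A·BCA·CAB·A·BCA·A·BCA·CAB·BCA·CAB·A·BCA·BCA·CAB·A·BCA·A·BCA·CAB·A·BCA·CAB·BCA·CAB·A·BCA·CAB·A·BCA·A·BCA·CAB·BCA·CAB·A·BCA·BCA·CAB·A·BCA·A·BCA·CAB
    A ↦ BCA
    B ↦ CAB
    C ↦ A

A->BCA, B->CAB, C->A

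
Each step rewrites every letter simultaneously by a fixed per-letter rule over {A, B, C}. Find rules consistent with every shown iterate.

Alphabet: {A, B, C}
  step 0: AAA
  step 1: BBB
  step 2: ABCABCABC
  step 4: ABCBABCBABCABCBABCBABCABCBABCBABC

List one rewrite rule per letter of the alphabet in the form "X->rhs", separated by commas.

  step 1 ⇒ step 2: BBB ⇒ ABC·ABC·ABC
    B ↦ ABC
  step 0 ⇒ step 1: AAA ⇒ B·B·B
    A ↦ B
    C ↦ B  (constrained at step 2)

A->B, B->ABC, C->B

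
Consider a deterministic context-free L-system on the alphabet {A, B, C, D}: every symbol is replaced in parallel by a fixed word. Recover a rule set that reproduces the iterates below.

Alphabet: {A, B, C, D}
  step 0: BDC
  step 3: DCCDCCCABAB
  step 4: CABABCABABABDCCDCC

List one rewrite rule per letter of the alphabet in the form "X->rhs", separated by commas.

A->DC, B->C, C->AB, D->C

  step 3 ⇒ step 4: DCCDCCCABAB ⇒ C·AB·AB·C·AB·AB·AB·DC·C·DC·C
    A ↦ DC
    B ↦ C
    C ↦ AB
    D ↦ C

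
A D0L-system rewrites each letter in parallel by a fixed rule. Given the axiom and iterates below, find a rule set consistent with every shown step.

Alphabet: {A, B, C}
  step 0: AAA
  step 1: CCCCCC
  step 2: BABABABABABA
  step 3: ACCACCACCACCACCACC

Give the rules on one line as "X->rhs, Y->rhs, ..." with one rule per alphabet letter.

A->CC, B->A, C->BA

  step 2 ⇒ step 3: BABABABABABA ⇒ A·CC·A·CC·A·CC·A·CC·A·CC·A·CC
    A ↦ CC
    B ↦ A
  step 1 ⇒ step 2: CCCCCC ⇒ BA·BA·BA·BA·BA·BA
    C ↦ BA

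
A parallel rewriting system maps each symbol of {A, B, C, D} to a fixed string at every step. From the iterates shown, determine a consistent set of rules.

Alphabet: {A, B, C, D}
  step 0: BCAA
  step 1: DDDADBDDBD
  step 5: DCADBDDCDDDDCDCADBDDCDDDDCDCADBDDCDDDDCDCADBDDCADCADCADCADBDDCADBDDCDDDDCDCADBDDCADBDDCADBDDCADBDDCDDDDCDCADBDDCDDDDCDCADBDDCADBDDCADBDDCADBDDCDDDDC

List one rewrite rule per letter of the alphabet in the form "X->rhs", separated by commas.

A->DBD, B->DDD, C->A, D->DC

  step 0 ⇒ step 1: BCAA ⇒ DDD·A·DBD·DBD
    A ↦ DBD
    B ↦ DDD
    C ↦ A
    D ↦ DC  (constrained at step 1)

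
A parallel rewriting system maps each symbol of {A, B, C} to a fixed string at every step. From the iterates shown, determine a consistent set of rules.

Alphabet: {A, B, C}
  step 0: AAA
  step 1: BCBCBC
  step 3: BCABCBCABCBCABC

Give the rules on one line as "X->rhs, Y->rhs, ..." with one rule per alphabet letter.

A->BC, B->A, C->BA

  step 0 ⇒ step 1: AAA ⇒ BC·BC·BC
    A ↦ BC
    B ↦ A  (constrained at step 1)
    C ↦ BA  (constrained at step 1)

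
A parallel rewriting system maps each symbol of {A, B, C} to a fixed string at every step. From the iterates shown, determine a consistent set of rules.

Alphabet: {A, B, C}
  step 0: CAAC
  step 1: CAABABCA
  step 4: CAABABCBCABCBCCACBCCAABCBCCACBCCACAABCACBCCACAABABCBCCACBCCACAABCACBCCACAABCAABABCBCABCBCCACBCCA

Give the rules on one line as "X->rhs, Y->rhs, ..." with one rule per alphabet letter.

A->AB, B->CBC, C->CA

  step 0 ⇒ step 1: CAAC ⇒ CA·AB·AB·CA
    A ↦ AB
    C ↦ CA
    B ↦ CBC  (constrained at step 1)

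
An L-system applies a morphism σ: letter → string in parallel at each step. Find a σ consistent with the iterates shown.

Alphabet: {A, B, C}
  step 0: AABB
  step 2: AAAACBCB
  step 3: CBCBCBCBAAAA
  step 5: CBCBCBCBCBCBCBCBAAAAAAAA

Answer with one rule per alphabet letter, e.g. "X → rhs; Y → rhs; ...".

  step 2 ⇒ step 3: AAAACBCB ⇒ CB·CB·CB·CB·A·A·A·A
    A ↦ CB
    B ↦ A
    C ↦ A

A->CB, B->A, C->A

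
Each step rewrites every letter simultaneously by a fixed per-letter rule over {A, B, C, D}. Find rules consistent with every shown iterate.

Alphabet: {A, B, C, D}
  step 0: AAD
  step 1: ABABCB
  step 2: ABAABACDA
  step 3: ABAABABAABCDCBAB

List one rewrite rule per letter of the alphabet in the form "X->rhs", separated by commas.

A->AB, B->A, C->CD, D->CB

  step 2 ⇒ step 3: ABAABACDA ⇒ AB·A·AB·AB·A·AB·CD·CB·AB
    A ↦ AB
    B ↦ A
    C ↦ CD
    D ↦ CB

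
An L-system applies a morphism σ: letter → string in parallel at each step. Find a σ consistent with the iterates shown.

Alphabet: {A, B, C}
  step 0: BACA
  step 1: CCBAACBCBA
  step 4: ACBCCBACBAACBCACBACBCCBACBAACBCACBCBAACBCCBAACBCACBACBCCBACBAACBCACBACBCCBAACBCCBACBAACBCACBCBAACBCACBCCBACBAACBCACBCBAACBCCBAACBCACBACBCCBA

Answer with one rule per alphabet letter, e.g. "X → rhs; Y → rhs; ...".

A->CBA, B->C, C->ACB

  step 0 ⇒ step 1: BACA ⇒ C·CBA·ACB·CBA
    A ↦ CBA
    B ↦ C
    C ↦ ACB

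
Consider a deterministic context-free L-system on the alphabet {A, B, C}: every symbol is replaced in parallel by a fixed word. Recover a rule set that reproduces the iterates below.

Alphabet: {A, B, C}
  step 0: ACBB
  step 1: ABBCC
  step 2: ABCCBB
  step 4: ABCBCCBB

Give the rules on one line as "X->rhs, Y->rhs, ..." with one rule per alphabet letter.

  step 1 ⇒ step 2: ABBCC ⇒ AB·C·C·B·B
    A ↦ AB
    B ↦ C
    C ↦ B

A->AB, B->C, C->B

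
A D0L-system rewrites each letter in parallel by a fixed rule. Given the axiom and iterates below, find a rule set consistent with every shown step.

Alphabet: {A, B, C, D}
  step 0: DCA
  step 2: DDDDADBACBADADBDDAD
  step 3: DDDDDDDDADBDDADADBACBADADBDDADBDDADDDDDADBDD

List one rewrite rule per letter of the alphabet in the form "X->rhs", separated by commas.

A->ADB, B->AD, C->ACB, D->DD

  step 2 ⇒ step 3: DDDDADBACBADADBDDAD ⇒ DD·DD·DD·DD·ADB·DD·AD·ADB·ACB·AD·ADB·DD·ADB·DD·AD·DD·DD·ADB·DD
    A ↦ ADB
    B ↦ AD
    C ↦ ACB
    D ↦ DD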